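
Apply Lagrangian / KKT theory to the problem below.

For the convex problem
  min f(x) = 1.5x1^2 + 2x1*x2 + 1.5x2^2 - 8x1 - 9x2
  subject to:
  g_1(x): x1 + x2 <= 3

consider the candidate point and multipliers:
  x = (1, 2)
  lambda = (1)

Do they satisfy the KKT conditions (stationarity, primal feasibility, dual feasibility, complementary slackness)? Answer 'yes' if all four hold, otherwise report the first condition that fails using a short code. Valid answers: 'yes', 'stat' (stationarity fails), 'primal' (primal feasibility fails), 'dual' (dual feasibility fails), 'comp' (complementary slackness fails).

Gradient of f: grad f(x) = Q x + c = (-1, -1)
Constraint values g_i(x) = a_i^T x - b_i:
  g_1((1, 2)) = 0
Stationarity residual: grad f(x) + sum_i lambda_i a_i = (0, 0)
  -> stationarity OK
Primal feasibility (all g_i <= 0): OK
Dual feasibility (all lambda_i >= 0): OK
Complementary slackness (lambda_i * g_i(x) = 0 for all i): OK

Verdict: yes, KKT holds.

yes


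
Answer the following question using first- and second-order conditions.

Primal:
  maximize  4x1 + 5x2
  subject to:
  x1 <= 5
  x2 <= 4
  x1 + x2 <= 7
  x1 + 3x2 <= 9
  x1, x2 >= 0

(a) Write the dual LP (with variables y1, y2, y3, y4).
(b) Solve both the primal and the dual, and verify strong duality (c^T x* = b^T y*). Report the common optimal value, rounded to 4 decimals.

The standard primal-dual pair for 'max c^T x s.t. A x <= b, x >= 0' is:
  Dual:  min b^T y  s.t.  A^T y >= c,  y >= 0.

So the dual LP is:
  minimize  5y1 + 4y2 + 7y3 + 9y4
  subject to:
    y1 + y3 + y4 >= 4
    y2 + y3 + 3y4 >= 5
    y1, y2, y3, y4 >= 0

Solving the primal: x* = (5, 1.3333).
  primal value c^T x* = 26.6667.
Solving the dual: y* = (2.3333, 0, 0, 1.6667).
  dual value b^T y* = 26.6667.
Strong duality: c^T x* = b^T y*. Confirmed.

26.6667


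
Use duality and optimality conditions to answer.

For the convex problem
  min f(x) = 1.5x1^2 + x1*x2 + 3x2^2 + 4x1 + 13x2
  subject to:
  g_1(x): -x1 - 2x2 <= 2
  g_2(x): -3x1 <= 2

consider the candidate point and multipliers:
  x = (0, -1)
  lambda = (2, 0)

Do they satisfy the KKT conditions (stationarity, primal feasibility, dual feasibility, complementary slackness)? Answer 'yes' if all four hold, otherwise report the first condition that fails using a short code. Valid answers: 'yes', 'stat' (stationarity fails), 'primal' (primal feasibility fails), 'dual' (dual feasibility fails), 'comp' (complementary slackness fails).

Gradient of f: grad f(x) = Q x + c = (3, 7)
Constraint values g_i(x) = a_i^T x - b_i:
  g_1((0, -1)) = 0
  g_2((0, -1)) = -2
Stationarity residual: grad f(x) + sum_i lambda_i a_i = (1, 3)
  -> stationarity FAILS
Primal feasibility (all g_i <= 0): OK
Dual feasibility (all lambda_i >= 0): OK
Complementary slackness (lambda_i * g_i(x) = 0 for all i): OK

Verdict: the first failing condition is stationarity -> stat.

stat


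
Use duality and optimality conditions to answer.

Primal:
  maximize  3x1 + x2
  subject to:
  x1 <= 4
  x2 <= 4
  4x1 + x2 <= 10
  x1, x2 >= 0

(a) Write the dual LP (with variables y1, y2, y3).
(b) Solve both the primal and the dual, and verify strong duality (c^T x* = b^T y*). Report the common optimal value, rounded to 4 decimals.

The standard primal-dual pair for 'max c^T x s.t. A x <= b, x >= 0' is:
  Dual:  min b^T y  s.t.  A^T y >= c,  y >= 0.

So the dual LP is:
  minimize  4y1 + 4y2 + 10y3
  subject to:
    y1 + 4y3 >= 3
    y2 + y3 >= 1
    y1, y2, y3 >= 0

Solving the primal: x* = (1.5, 4).
  primal value c^T x* = 8.5.
Solving the dual: y* = (0, 0.25, 0.75).
  dual value b^T y* = 8.5.
Strong duality: c^T x* = b^T y*. Confirmed.

8.5


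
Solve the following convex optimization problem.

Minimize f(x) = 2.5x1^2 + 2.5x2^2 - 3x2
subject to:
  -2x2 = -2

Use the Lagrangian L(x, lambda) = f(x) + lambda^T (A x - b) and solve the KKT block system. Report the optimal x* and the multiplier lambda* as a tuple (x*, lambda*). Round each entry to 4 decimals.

Form the Lagrangian:
  L(x, lambda) = (1/2) x^T Q x + c^T x + lambda^T (A x - b)
Stationarity (grad_x L = 0): Q x + c + A^T lambda = 0.
Primal feasibility: A x = b.

This gives the KKT block system:
  [ Q   A^T ] [ x     ]   [-c ]
  [ A    0  ] [ lambda ] = [ b ]

Solving the linear system:
  x*      = (0, 1)
  lambda* = (1)
  f(x*)   = -0.5

x* = (0, 1), lambda* = (1)


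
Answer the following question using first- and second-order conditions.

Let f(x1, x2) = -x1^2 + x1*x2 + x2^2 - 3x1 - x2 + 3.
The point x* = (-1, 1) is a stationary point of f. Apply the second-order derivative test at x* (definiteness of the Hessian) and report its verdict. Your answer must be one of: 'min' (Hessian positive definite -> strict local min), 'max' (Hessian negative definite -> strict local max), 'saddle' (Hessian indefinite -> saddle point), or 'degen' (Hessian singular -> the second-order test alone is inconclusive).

Compute the Hessian H = grad^2 f:
  H = [[-2, 1], [1, 2]]
Verify stationarity: grad f(x*) = H x* + g = (0, 0).
Eigenvalues of H: -2.2361, 2.2361.
Eigenvalues have mixed signs, so H is indefinite -> x* is a saddle point.

saddle


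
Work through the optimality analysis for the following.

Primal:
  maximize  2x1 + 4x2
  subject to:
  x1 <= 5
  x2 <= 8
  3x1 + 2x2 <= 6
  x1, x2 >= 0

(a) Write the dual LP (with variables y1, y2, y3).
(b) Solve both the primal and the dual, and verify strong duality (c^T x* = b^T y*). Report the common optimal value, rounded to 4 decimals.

The standard primal-dual pair for 'max c^T x s.t. A x <= b, x >= 0' is:
  Dual:  min b^T y  s.t.  A^T y >= c,  y >= 0.

So the dual LP is:
  minimize  5y1 + 8y2 + 6y3
  subject to:
    y1 + 3y3 >= 2
    y2 + 2y3 >= 4
    y1, y2, y3 >= 0

Solving the primal: x* = (0, 3).
  primal value c^T x* = 12.
Solving the dual: y* = (0, 0, 2).
  dual value b^T y* = 12.
Strong duality: c^T x* = b^T y*. Confirmed.

12


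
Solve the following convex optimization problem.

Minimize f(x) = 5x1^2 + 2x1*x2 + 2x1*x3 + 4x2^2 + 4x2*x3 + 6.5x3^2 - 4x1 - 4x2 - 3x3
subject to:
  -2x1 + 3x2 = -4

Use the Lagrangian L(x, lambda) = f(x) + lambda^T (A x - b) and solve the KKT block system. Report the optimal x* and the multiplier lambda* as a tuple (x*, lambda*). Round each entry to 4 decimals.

Form the Lagrangian:
  L(x, lambda) = (1/2) x^T Q x + c^T x + lambda^T (A x - b)
Stationarity (grad_x L = 0): Q x + c + A^T lambda = 0.
Primal feasibility: A x = b.

This gives the KKT block system:
  [ Q   A^T ] [ x     ]   [-c ]
  [ A    0  ] [ lambda ] = [ b ]

Solving the linear system:
  x*      = (0.9248, -0.7168, 0.309)
  lambda* = (2.2162)
  f(x*)   = 3.5529

x* = (0.9248, -0.7168, 0.309), lambda* = (2.2162)


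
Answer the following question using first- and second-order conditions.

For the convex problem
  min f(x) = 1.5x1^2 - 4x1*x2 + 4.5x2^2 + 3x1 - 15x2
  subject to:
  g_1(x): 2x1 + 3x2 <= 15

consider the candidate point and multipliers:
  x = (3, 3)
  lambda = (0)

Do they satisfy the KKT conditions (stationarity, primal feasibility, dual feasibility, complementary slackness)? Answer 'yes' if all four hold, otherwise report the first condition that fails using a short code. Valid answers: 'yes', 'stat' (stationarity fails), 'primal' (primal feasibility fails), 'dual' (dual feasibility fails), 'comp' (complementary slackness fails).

Gradient of f: grad f(x) = Q x + c = (0, 0)
Constraint values g_i(x) = a_i^T x - b_i:
  g_1((3, 3)) = 0
Stationarity residual: grad f(x) + sum_i lambda_i a_i = (0, 0)
  -> stationarity OK
Primal feasibility (all g_i <= 0): OK
Dual feasibility (all lambda_i >= 0): OK
Complementary slackness (lambda_i * g_i(x) = 0 for all i): OK

Verdict: yes, KKT holds.

yes


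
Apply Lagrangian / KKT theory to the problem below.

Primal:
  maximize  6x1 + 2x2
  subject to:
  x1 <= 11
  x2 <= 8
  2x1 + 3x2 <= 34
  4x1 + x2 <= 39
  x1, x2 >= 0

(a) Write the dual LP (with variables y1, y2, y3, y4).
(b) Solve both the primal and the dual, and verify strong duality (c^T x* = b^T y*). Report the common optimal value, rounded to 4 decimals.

The standard primal-dual pair for 'max c^T x s.t. A x <= b, x >= 0' is:
  Dual:  min b^T y  s.t.  A^T y >= c,  y >= 0.

So the dual LP is:
  minimize  11y1 + 8y2 + 34y3 + 39y4
  subject to:
    y1 + 2y3 + 4y4 >= 6
    y2 + 3y3 + y4 >= 2
    y1, y2, y3, y4 >= 0

Solving the primal: x* = (8.3, 5.8).
  primal value c^T x* = 61.4.
Solving the dual: y* = (0, 0, 0.2, 1.4).
  dual value b^T y* = 61.4.
Strong duality: c^T x* = b^T y*. Confirmed.

61.4


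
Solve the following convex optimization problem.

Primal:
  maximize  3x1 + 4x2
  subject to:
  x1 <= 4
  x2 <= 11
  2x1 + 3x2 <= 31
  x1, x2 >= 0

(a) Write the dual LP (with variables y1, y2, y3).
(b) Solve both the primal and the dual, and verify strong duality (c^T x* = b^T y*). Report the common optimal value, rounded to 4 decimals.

The standard primal-dual pair for 'max c^T x s.t. A x <= b, x >= 0' is:
  Dual:  min b^T y  s.t.  A^T y >= c,  y >= 0.

So the dual LP is:
  minimize  4y1 + 11y2 + 31y3
  subject to:
    y1 + 2y3 >= 3
    y2 + 3y3 >= 4
    y1, y2, y3 >= 0

Solving the primal: x* = (4, 7.6667).
  primal value c^T x* = 42.6667.
Solving the dual: y* = (0.3333, 0, 1.3333).
  dual value b^T y* = 42.6667.
Strong duality: c^T x* = b^T y*. Confirmed.

42.6667


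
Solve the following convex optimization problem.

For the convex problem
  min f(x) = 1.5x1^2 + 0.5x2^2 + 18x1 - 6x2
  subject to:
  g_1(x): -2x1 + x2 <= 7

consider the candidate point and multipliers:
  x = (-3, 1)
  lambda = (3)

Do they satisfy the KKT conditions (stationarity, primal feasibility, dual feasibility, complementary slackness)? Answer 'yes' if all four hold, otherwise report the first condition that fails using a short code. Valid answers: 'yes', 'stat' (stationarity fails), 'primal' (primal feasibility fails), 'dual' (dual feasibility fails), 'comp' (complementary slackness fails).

Gradient of f: grad f(x) = Q x + c = (9, -5)
Constraint values g_i(x) = a_i^T x - b_i:
  g_1((-3, 1)) = 0
Stationarity residual: grad f(x) + sum_i lambda_i a_i = (3, -2)
  -> stationarity FAILS
Primal feasibility (all g_i <= 0): OK
Dual feasibility (all lambda_i >= 0): OK
Complementary slackness (lambda_i * g_i(x) = 0 for all i): OK

Verdict: the first failing condition is stationarity -> stat.

stat


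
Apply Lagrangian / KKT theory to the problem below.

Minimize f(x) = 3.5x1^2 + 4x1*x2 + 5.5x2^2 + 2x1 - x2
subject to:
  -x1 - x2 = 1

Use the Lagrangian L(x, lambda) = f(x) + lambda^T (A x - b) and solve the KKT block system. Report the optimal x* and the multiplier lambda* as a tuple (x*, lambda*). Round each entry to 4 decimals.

Form the Lagrangian:
  L(x, lambda) = (1/2) x^T Q x + c^T x + lambda^T (A x - b)
Stationarity (grad_x L = 0): Q x + c + A^T lambda = 0.
Primal feasibility: A x = b.

This gives the KKT block system:
  [ Q   A^T ] [ x     ]   [-c ]
  [ A    0  ] [ lambda ] = [ b ]

Solving the linear system:
  x*      = (-1, 0)
  lambda* = (-5)
  f(x*)   = 1.5

x* = (-1, 0), lambda* = (-5)


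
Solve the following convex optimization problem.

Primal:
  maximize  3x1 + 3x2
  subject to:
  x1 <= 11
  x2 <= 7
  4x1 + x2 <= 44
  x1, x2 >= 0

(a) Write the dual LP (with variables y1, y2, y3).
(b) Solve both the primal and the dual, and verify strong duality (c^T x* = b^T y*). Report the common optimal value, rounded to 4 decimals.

The standard primal-dual pair for 'max c^T x s.t. A x <= b, x >= 0' is:
  Dual:  min b^T y  s.t.  A^T y >= c,  y >= 0.

So the dual LP is:
  minimize  11y1 + 7y2 + 44y3
  subject to:
    y1 + 4y3 >= 3
    y2 + y3 >= 3
    y1, y2, y3 >= 0

Solving the primal: x* = (9.25, 7).
  primal value c^T x* = 48.75.
Solving the dual: y* = (0, 2.25, 0.75).
  dual value b^T y* = 48.75.
Strong duality: c^T x* = b^T y*. Confirmed.

48.75


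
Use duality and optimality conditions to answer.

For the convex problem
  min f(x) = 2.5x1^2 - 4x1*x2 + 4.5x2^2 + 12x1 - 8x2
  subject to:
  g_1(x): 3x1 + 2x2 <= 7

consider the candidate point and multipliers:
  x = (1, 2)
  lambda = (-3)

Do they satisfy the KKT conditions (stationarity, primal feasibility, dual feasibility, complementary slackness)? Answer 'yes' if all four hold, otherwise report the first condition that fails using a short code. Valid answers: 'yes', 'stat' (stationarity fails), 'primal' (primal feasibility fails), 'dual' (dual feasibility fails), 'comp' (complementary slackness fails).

Gradient of f: grad f(x) = Q x + c = (9, 6)
Constraint values g_i(x) = a_i^T x - b_i:
  g_1((1, 2)) = 0
Stationarity residual: grad f(x) + sum_i lambda_i a_i = (0, 0)
  -> stationarity OK
Primal feasibility (all g_i <= 0): OK
Dual feasibility (all lambda_i >= 0): FAILS
Complementary slackness (lambda_i * g_i(x) = 0 for all i): OK

Verdict: the first failing condition is dual_feasibility -> dual.

dual


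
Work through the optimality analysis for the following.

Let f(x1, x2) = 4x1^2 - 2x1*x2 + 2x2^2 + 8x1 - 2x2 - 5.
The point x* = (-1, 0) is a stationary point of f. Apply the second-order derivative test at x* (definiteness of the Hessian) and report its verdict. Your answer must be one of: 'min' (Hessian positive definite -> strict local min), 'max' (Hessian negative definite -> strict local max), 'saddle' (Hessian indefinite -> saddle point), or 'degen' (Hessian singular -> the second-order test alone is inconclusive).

Compute the Hessian H = grad^2 f:
  H = [[8, -2], [-2, 4]]
Verify stationarity: grad f(x*) = H x* + g = (0, 0).
Eigenvalues of H: 3.1716, 8.8284.
Both eigenvalues > 0, so H is positive definite -> x* is a strict local min.

min


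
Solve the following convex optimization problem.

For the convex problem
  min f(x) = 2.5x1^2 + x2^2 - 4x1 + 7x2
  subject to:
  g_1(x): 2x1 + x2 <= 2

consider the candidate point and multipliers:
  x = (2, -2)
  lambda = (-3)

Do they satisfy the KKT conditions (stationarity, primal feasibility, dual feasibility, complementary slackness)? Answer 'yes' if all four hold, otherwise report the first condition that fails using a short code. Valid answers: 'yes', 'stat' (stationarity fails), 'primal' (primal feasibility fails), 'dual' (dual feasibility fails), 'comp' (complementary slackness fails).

Gradient of f: grad f(x) = Q x + c = (6, 3)
Constraint values g_i(x) = a_i^T x - b_i:
  g_1((2, -2)) = 0
Stationarity residual: grad f(x) + sum_i lambda_i a_i = (0, 0)
  -> stationarity OK
Primal feasibility (all g_i <= 0): OK
Dual feasibility (all lambda_i >= 0): FAILS
Complementary slackness (lambda_i * g_i(x) = 0 for all i): OK

Verdict: the first failing condition is dual_feasibility -> dual.

dual


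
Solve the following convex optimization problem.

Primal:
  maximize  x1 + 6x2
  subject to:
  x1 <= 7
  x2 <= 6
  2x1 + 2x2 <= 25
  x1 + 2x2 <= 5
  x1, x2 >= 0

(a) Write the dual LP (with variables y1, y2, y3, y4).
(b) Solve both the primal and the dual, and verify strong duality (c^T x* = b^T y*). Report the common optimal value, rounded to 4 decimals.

The standard primal-dual pair for 'max c^T x s.t. A x <= b, x >= 0' is:
  Dual:  min b^T y  s.t.  A^T y >= c,  y >= 0.

So the dual LP is:
  minimize  7y1 + 6y2 + 25y3 + 5y4
  subject to:
    y1 + 2y3 + y4 >= 1
    y2 + 2y3 + 2y4 >= 6
    y1, y2, y3, y4 >= 0

Solving the primal: x* = (0, 2.5).
  primal value c^T x* = 15.
Solving the dual: y* = (0, 0, 0, 3).
  dual value b^T y* = 15.
Strong duality: c^T x* = b^T y*. Confirmed.

15


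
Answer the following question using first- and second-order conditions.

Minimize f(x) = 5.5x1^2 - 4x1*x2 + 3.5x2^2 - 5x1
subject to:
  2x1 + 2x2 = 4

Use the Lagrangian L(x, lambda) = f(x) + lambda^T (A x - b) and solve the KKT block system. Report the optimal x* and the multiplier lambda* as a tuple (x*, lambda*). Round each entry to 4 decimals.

Form the Lagrangian:
  L(x, lambda) = (1/2) x^T Q x + c^T x + lambda^T (A x - b)
Stationarity (grad_x L = 0): Q x + c + A^T lambda = 0.
Primal feasibility: A x = b.

This gives the KKT block system:
  [ Q   A^T ] [ x     ]   [-c ]
  [ A    0  ] [ lambda ] = [ b ]

Solving the linear system:
  x*      = (1.0385, 0.9615)
  lambda* = (-1.2885)
  f(x*)   = -0.0192

x* = (1.0385, 0.9615), lambda* = (-1.2885)


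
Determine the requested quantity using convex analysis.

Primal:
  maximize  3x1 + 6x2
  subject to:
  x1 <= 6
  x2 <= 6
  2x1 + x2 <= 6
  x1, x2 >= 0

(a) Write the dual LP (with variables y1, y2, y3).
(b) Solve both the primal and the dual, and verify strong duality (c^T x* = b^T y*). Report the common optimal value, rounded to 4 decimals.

The standard primal-dual pair for 'max c^T x s.t. A x <= b, x >= 0' is:
  Dual:  min b^T y  s.t.  A^T y >= c,  y >= 0.

So the dual LP is:
  minimize  6y1 + 6y2 + 6y3
  subject to:
    y1 + 2y3 >= 3
    y2 + y3 >= 6
    y1, y2, y3 >= 0

Solving the primal: x* = (0, 6).
  primal value c^T x* = 36.
Solving the dual: y* = (0, 4.5, 1.5).
  dual value b^T y* = 36.
Strong duality: c^T x* = b^T y*. Confirmed.

36


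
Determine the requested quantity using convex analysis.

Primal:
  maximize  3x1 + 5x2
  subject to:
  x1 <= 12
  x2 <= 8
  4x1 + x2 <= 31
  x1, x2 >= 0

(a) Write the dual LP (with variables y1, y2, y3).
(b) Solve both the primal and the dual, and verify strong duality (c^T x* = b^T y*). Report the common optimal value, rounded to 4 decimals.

The standard primal-dual pair for 'max c^T x s.t. A x <= b, x >= 0' is:
  Dual:  min b^T y  s.t.  A^T y >= c,  y >= 0.

So the dual LP is:
  minimize  12y1 + 8y2 + 31y3
  subject to:
    y1 + 4y3 >= 3
    y2 + y3 >= 5
    y1, y2, y3 >= 0

Solving the primal: x* = (5.75, 8).
  primal value c^T x* = 57.25.
Solving the dual: y* = (0, 4.25, 0.75).
  dual value b^T y* = 57.25.
Strong duality: c^T x* = b^T y*. Confirmed.

57.25


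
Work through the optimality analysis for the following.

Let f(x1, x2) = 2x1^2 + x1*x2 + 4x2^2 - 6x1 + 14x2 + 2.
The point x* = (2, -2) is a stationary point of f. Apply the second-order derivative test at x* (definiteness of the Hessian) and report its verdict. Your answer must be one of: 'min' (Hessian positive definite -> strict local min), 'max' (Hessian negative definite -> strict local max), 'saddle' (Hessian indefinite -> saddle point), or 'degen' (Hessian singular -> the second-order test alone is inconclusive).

Compute the Hessian H = grad^2 f:
  H = [[4, 1], [1, 8]]
Verify stationarity: grad f(x*) = H x* + g = (0, 0).
Eigenvalues of H: 3.7639, 8.2361.
Both eigenvalues > 0, so H is positive definite -> x* is a strict local min.

min


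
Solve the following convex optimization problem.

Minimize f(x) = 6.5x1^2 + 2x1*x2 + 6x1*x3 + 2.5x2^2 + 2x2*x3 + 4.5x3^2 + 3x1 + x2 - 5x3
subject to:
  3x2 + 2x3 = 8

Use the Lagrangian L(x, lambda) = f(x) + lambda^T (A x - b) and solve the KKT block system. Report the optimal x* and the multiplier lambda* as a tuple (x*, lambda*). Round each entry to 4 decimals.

Form the Lagrangian:
  L(x, lambda) = (1/2) x^T Q x + c^T x + lambda^T (A x - b)
Stationarity (grad_x L = 0): Q x + c + A^T lambda = 0.
Primal feasibility: A x = b.

This gives the KKT block system:
  [ Q   A^T ] [ x     ]   [-c ]
  [ A    0  ] [ lambda ] = [ b ]

Solving the linear system:
  x*      = (-1.2783, 1.4832, 1.7752)
  lambda* = (-3.1366)
  f(x*)   = 6.9329

x* = (-1.2783, 1.4832, 1.7752), lambda* = (-3.1366)


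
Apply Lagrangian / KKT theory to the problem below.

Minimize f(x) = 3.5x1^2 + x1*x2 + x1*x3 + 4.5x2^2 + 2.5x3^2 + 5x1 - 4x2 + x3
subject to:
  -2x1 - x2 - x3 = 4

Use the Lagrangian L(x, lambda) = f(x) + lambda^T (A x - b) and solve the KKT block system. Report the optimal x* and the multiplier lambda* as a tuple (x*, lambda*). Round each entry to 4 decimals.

Form the Lagrangian:
  L(x, lambda) = (1/2) x^T Q x + c^T x + lambda^T (A x - b)
Stationarity (grad_x L = 0): Q x + c + A^T lambda = 0.
Primal feasibility: A x = b.

This gives the KKT block system:
  [ Q   A^T ] [ x     ]   [-c ]
  [ A    0  ] [ lambda ] = [ b ]

Solving the linear system:
  x*      = (-1.7838, 0.2027, -0.6351)
  lambda* = (-3.9595)
  f(x*)   = 2.7365

x* = (-1.7838, 0.2027, -0.6351), lambda* = (-3.9595)


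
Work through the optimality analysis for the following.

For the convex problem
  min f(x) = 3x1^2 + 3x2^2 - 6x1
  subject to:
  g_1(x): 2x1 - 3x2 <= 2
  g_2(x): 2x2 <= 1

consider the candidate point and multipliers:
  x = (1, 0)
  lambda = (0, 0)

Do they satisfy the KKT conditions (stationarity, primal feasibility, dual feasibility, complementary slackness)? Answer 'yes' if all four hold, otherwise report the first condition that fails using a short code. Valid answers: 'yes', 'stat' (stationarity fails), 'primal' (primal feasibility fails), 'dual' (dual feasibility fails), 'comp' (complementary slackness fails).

Gradient of f: grad f(x) = Q x + c = (0, 0)
Constraint values g_i(x) = a_i^T x - b_i:
  g_1((1, 0)) = 0
  g_2((1, 0)) = -1
Stationarity residual: grad f(x) + sum_i lambda_i a_i = (0, 0)
  -> stationarity OK
Primal feasibility (all g_i <= 0): OK
Dual feasibility (all lambda_i >= 0): OK
Complementary slackness (lambda_i * g_i(x) = 0 for all i): OK

Verdict: yes, KKT holds.

yes


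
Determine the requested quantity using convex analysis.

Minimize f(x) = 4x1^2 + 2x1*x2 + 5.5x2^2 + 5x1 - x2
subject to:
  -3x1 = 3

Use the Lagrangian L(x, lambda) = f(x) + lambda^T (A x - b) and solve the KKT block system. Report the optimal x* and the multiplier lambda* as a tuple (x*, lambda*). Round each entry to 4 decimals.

Form the Lagrangian:
  L(x, lambda) = (1/2) x^T Q x + c^T x + lambda^T (A x - b)
Stationarity (grad_x L = 0): Q x + c + A^T lambda = 0.
Primal feasibility: A x = b.

This gives the KKT block system:
  [ Q   A^T ] [ x     ]   [-c ]
  [ A    0  ] [ lambda ] = [ b ]

Solving the linear system:
  x*      = (-1, 0.2727)
  lambda* = (-0.8182)
  f(x*)   = -1.4091

x* = (-1, 0.2727), lambda* = (-0.8182)


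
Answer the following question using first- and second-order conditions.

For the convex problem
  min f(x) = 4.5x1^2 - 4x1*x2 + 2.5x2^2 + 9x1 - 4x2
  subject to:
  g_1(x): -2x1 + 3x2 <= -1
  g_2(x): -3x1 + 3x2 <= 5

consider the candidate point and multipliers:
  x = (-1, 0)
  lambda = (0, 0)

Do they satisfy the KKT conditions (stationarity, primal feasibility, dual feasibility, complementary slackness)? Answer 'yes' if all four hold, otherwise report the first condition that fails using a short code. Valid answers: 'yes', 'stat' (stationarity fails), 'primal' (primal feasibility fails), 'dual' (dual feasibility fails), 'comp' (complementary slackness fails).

Gradient of f: grad f(x) = Q x + c = (0, 0)
Constraint values g_i(x) = a_i^T x - b_i:
  g_1((-1, 0)) = 3
  g_2((-1, 0)) = -2
Stationarity residual: grad f(x) + sum_i lambda_i a_i = (0, 0)
  -> stationarity OK
Primal feasibility (all g_i <= 0): FAILS
Dual feasibility (all lambda_i >= 0): OK
Complementary slackness (lambda_i * g_i(x) = 0 for all i): OK

Verdict: the first failing condition is primal_feasibility -> primal.

primal


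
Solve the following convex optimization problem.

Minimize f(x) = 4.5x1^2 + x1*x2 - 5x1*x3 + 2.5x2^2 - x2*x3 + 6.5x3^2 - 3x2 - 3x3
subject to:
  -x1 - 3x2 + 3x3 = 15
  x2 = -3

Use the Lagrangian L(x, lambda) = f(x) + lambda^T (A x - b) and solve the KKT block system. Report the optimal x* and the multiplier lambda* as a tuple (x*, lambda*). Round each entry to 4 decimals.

Form the Lagrangian:
  L(x, lambda) = (1/2) x^T Q x + c^T x + lambda^T (A x - b)
Stationarity (grad_x L = 0): Q x + c + A^T lambda = 0.
Primal feasibility: A x = b.

This gives the KKT block system:
  [ Q   A^T ] [ x     ]   [-c ]
  [ A    0  ] [ lambda ] = [ b ]

Solving the linear system:
  x*      = (0.6094, -3, 2.2031)
  lambda* = (-8.5313, -6)
  f(x*)   = 56.1797

x* = (0.6094, -3, 2.2031), lambda* = (-8.5313, -6)


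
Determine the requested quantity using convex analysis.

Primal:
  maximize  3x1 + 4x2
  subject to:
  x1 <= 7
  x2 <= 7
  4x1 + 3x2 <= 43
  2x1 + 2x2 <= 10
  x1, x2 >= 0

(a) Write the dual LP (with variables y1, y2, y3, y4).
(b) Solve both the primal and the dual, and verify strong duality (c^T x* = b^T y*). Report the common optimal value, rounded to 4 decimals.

The standard primal-dual pair for 'max c^T x s.t. A x <= b, x >= 0' is:
  Dual:  min b^T y  s.t.  A^T y >= c,  y >= 0.

So the dual LP is:
  minimize  7y1 + 7y2 + 43y3 + 10y4
  subject to:
    y1 + 4y3 + 2y4 >= 3
    y2 + 3y3 + 2y4 >= 4
    y1, y2, y3, y4 >= 0

Solving the primal: x* = (0, 5).
  primal value c^T x* = 20.
Solving the dual: y* = (0, 0, 0, 2).
  dual value b^T y* = 20.
Strong duality: c^T x* = b^T y*. Confirmed.

20


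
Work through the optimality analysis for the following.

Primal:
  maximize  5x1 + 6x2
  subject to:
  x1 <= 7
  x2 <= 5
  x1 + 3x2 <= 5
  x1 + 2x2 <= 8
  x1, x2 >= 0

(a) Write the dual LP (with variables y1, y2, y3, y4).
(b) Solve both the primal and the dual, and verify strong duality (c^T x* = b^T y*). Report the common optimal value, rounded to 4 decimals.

The standard primal-dual pair for 'max c^T x s.t. A x <= b, x >= 0' is:
  Dual:  min b^T y  s.t.  A^T y >= c,  y >= 0.

So the dual LP is:
  minimize  7y1 + 5y2 + 5y3 + 8y4
  subject to:
    y1 + y3 + y4 >= 5
    y2 + 3y3 + 2y4 >= 6
    y1, y2, y3, y4 >= 0

Solving the primal: x* = (5, 0).
  primal value c^T x* = 25.
Solving the dual: y* = (0, 0, 5, 0).
  dual value b^T y* = 25.
Strong duality: c^T x* = b^T y*. Confirmed.

25


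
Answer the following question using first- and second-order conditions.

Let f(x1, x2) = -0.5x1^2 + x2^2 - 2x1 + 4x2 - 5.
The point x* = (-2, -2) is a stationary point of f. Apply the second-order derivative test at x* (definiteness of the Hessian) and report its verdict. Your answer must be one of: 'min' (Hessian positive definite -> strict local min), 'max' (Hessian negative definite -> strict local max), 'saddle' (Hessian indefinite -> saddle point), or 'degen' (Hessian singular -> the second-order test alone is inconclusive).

Compute the Hessian H = grad^2 f:
  H = [[-1, 0], [0, 2]]
Verify stationarity: grad f(x*) = H x* + g = (0, 0).
Eigenvalues of H: -1, 2.
Eigenvalues have mixed signs, so H is indefinite -> x* is a saddle point.

saddle


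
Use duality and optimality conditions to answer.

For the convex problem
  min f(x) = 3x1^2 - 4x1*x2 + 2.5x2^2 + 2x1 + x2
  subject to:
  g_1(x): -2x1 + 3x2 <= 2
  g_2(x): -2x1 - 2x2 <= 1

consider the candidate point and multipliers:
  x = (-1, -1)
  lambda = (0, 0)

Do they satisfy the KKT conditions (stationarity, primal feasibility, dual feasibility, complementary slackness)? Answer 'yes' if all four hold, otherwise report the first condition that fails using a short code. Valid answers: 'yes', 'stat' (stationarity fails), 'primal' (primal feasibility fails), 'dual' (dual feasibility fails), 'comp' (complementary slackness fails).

Gradient of f: grad f(x) = Q x + c = (0, 0)
Constraint values g_i(x) = a_i^T x - b_i:
  g_1((-1, -1)) = -3
  g_2((-1, -1)) = 3
Stationarity residual: grad f(x) + sum_i lambda_i a_i = (0, 0)
  -> stationarity OK
Primal feasibility (all g_i <= 0): FAILS
Dual feasibility (all lambda_i >= 0): OK
Complementary slackness (lambda_i * g_i(x) = 0 for all i): OK

Verdict: the first failing condition is primal_feasibility -> primal.

primal


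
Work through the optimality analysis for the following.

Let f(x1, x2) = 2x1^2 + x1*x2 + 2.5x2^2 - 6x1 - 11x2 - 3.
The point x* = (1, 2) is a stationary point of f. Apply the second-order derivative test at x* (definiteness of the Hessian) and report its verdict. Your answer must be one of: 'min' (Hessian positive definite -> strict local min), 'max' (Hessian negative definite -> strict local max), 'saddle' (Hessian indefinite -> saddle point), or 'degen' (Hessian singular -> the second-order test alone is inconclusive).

Compute the Hessian H = grad^2 f:
  H = [[4, 1], [1, 5]]
Verify stationarity: grad f(x*) = H x* + g = (0, 0).
Eigenvalues of H: 3.382, 5.618.
Both eigenvalues > 0, so H is positive definite -> x* is a strict local min.

min


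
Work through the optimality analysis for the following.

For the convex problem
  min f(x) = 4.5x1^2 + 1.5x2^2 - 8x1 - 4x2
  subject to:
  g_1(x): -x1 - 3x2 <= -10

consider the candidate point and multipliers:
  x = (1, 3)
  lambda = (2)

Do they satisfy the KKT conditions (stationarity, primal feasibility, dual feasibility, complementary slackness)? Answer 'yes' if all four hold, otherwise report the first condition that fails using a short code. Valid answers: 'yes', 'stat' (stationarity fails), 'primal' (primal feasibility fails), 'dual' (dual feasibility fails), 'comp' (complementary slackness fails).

Gradient of f: grad f(x) = Q x + c = (1, 5)
Constraint values g_i(x) = a_i^T x - b_i:
  g_1((1, 3)) = 0
Stationarity residual: grad f(x) + sum_i lambda_i a_i = (-1, -1)
  -> stationarity FAILS
Primal feasibility (all g_i <= 0): OK
Dual feasibility (all lambda_i >= 0): OK
Complementary slackness (lambda_i * g_i(x) = 0 for all i): OK

Verdict: the first failing condition is stationarity -> stat.

stat


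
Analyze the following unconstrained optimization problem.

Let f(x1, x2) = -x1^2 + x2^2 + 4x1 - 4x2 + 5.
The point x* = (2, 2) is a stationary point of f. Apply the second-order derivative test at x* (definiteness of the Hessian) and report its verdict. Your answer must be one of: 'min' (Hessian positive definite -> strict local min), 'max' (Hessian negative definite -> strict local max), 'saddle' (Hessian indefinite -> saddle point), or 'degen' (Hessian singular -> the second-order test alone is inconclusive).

Compute the Hessian H = grad^2 f:
  H = [[-2, 0], [0, 2]]
Verify stationarity: grad f(x*) = H x* + g = (0, 0).
Eigenvalues of H: -2, 2.
Eigenvalues have mixed signs, so H is indefinite -> x* is a saddle point.

saddle


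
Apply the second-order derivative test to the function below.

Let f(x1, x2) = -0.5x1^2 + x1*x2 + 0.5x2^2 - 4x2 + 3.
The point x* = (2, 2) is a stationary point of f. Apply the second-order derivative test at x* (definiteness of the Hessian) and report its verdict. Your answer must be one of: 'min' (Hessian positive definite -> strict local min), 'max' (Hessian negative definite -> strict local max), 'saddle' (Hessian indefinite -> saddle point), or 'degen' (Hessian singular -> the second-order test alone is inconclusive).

Compute the Hessian H = grad^2 f:
  H = [[-1, 1], [1, 1]]
Verify stationarity: grad f(x*) = H x* + g = (0, 0).
Eigenvalues of H: -1.4142, 1.4142.
Eigenvalues have mixed signs, so H is indefinite -> x* is a saddle point.

saddle


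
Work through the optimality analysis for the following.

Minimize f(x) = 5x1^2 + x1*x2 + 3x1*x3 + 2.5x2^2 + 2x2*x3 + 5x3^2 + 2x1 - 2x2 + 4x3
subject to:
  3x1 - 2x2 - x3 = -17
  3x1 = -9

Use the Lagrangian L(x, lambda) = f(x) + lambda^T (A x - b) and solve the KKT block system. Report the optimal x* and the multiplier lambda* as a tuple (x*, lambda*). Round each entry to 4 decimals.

Form the Lagrangian:
  L(x, lambda) = (1/2) x^T Q x + c^T x + lambda^T (A x - b)
Stationarity (grad_x L = 0): Q x + c + A^T lambda = 0.
Primal feasibility: A x = b.

This gives the KKT block system:
  [ Q   A^T ] [ x     ]   [-c ]
  [ A    0  ] [ lambda ] = [ b ]

Solving the linear system:
  x*      = (-3, 3.7568, 0.4865)
  lambda* = (7.3784, 0.2162)
  f(x*)   = 57.9054

x* = (-3, 3.7568, 0.4865), lambda* = (7.3784, 0.2162)


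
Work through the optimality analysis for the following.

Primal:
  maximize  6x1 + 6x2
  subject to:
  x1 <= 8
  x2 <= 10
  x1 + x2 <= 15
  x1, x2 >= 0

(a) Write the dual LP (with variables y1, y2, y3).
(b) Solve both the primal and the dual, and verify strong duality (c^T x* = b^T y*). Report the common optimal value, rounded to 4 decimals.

The standard primal-dual pair for 'max c^T x s.t. A x <= b, x >= 0' is:
  Dual:  min b^T y  s.t.  A^T y >= c,  y >= 0.

So the dual LP is:
  minimize  8y1 + 10y2 + 15y3
  subject to:
    y1 + y3 >= 6
    y2 + y3 >= 6
    y1, y2, y3 >= 0

Solving the primal: x* = (5, 10).
  primal value c^T x* = 90.
Solving the dual: y* = (0, 0, 6).
  dual value b^T y* = 90.
Strong duality: c^T x* = b^T y*. Confirmed.

90


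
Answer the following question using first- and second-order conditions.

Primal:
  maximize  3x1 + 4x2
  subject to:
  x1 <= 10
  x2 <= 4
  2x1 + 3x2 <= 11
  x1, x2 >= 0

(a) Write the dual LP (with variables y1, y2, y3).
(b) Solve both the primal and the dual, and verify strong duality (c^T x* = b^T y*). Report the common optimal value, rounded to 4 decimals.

The standard primal-dual pair for 'max c^T x s.t. A x <= b, x >= 0' is:
  Dual:  min b^T y  s.t.  A^T y >= c,  y >= 0.

So the dual LP is:
  minimize  10y1 + 4y2 + 11y3
  subject to:
    y1 + 2y3 >= 3
    y2 + 3y3 >= 4
    y1, y2, y3 >= 0

Solving the primal: x* = (5.5, 0).
  primal value c^T x* = 16.5.
Solving the dual: y* = (0, 0, 1.5).
  dual value b^T y* = 16.5.
Strong duality: c^T x* = b^T y*. Confirmed.

16.5


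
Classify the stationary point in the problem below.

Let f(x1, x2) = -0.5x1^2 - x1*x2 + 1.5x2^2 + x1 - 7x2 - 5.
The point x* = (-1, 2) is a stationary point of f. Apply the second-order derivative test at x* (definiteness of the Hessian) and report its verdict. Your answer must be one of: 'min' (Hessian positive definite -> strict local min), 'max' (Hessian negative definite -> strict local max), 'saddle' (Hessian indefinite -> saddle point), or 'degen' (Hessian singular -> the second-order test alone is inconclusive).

Compute the Hessian H = grad^2 f:
  H = [[-1, -1], [-1, 3]]
Verify stationarity: grad f(x*) = H x* + g = (0, 0).
Eigenvalues of H: -1.2361, 3.2361.
Eigenvalues have mixed signs, so H is indefinite -> x* is a saddle point.

saddle


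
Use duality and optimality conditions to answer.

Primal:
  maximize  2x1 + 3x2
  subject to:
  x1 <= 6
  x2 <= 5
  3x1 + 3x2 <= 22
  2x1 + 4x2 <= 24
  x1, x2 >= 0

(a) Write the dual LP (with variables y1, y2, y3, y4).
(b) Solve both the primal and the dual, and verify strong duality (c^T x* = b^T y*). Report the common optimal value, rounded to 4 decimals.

The standard primal-dual pair for 'max c^T x s.t. A x <= b, x >= 0' is:
  Dual:  min b^T y  s.t.  A^T y >= c,  y >= 0.

So the dual LP is:
  minimize  6y1 + 5y2 + 22y3 + 24y4
  subject to:
    y1 + 3y3 + 2y4 >= 2
    y2 + 3y3 + 4y4 >= 3
    y1, y2, y3, y4 >= 0

Solving the primal: x* = (2.6667, 4.6667).
  primal value c^T x* = 19.3333.
Solving the dual: y* = (0, 0, 0.3333, 0.5).
  dual value b^T y* = 19.3333.
Strong duality: c^T x* = b^T y*. Confirmed.

19.3333


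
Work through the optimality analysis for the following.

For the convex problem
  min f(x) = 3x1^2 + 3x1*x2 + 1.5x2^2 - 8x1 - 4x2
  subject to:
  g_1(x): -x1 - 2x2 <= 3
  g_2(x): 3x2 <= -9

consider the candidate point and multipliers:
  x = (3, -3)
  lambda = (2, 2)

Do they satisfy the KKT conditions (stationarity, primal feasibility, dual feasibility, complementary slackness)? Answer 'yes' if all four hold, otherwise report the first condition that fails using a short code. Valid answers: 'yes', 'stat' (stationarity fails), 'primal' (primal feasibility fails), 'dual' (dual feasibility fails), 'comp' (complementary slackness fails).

Gradient of f: grad f(x) = Q x + c = (1, -4)
Constraint values g_i(x) = a_i^T x - b_i:
  g_1((3, -3)) = 0
  g_2((3, -3)) = 0
Stationarity residual: grad f(x) + sum_i lambda_i a_i = (-1, -2)
  -> stationarity FAILS
Primal feasibility (all g_i <= 0): OK
Dual feasibility (all lambda_i >= 0): OK
Complementary slackness (lambda_i * g_i(x) = 0 for all i): OK

Verdict: the first failing condition is stationarity -> stat.

stat


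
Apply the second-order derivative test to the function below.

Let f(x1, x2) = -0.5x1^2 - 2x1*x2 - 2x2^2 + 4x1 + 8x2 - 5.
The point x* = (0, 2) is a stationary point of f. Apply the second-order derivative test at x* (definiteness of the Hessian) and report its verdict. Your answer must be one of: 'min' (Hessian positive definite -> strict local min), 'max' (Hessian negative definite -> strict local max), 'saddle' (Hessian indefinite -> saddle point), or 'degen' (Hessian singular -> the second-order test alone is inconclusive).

Compute the Hessian H = grad^2 f:
  H = [[-1, -2], [-2, -4]]
Verify stationarity: grad f(x*) = H x* + g = (0, 0).
Eigenvalues of H: -5, 0.
H has a zero eigenvalue (singular; negative semidefinite but not definite), so H is neither positive definite, negative definite, nor indefinite. The second-order test alone is inconclusive -> degen.
(Indeed, f is constant along the null direction of H through x*, so x* is not a strict local extremum.)

degen


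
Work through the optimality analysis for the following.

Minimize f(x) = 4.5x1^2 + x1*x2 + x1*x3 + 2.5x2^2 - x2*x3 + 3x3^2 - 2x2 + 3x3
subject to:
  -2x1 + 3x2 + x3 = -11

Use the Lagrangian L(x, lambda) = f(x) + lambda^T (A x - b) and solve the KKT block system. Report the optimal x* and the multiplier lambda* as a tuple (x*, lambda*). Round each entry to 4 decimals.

Form the Lagrangian:
  L(x, lambda) = (1/2) x^T Q x + c^T x + lambda^T (A x - b)
Stationarity (grad_x L = 0): Q x + c + A^T lambda = 0.
Primal feasibility: A x = b.

This gives the KKT block system:
  [ Q   A^T ] [ x     ]   [-c ]
  [ A    0  ] [ lambda ] = [ b ]

Solving the linear system:
  x*      = (1.2236, -2.2932, -1.6733)
  lambda* = (3.523)
  f(x*)   = 19.1596

x* = (1.2236, -2.2932, -1.6733), lambda* = (3.523)


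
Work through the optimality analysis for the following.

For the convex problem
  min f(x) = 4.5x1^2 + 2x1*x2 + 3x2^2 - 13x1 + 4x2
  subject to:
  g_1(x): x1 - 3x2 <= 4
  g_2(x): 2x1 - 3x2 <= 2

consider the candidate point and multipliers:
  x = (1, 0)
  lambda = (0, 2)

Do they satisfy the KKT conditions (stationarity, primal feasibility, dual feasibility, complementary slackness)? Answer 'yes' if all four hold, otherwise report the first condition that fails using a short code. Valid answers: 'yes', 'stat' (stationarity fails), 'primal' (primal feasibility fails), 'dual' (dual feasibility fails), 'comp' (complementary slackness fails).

Gradient of f: grad f(x) = Q x + c = (-4, 6)
Constraint values g_i(x) = a_i^T x - b_i:
  g_1((1, 0)) = -3
  g_2((1, 0)) = 0
Stationarity residual: grad f(x) + sum_i lambda_i a_i = (0, 0)
  -> stationarity OK
Primal feasibility (all g_i <= 0): OK
Dual feasibility (all lambda_i >= 0): OK
Complementary slackness (lambda_i * g_i(x) = 0 for all i): OK

Verdict: yes, KKT holds.

yes


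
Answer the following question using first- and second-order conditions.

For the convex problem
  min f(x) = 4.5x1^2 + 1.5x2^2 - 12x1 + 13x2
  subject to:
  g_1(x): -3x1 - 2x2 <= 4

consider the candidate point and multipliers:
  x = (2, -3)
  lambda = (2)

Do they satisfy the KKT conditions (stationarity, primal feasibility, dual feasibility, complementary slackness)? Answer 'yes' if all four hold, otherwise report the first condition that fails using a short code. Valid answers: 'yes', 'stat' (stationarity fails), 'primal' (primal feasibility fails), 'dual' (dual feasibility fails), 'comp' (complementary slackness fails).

Gradient of f: grad f(x) = Q x + c = (6, 4)
Constraint values g_i(x) = a_i^T x - b_i:
  g_1((2, -3)) = -4
Stationarity residual: grad f(x) + sum_i lambda_i a_i = (0, 0)
  -> stationarity OK
Primal feasibility (all g_i <= 0): OK
Dual feasibility (all lambda_i >= 0): OK
Complementary slackness (lambda_i * g_i(x) = 0 for all i): FAILS

Verdict: the first failing condition is complementary_slackness -> comp.

comp


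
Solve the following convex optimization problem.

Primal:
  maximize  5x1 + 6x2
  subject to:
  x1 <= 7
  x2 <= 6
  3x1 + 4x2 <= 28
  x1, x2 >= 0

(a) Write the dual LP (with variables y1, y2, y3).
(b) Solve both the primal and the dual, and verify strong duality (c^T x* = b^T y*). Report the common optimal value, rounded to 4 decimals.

The standard primal-dual pair for 'max c^T x s.t. A x <= b, x >= 0' is:
  Dual:  min b^T y  s.t.  A^T y >= c,  y >= 0.

So the dual LP is:
  minimize  7y1 + 6y2 + 28y3
  subject to:
    y1 + 3y3 >= 5
    y2 + 4y3 >= 6
    y1, y2, y3 >= 0

Solving the primal: x* = (7, 1.75).
  primal value c^T x* = 45.5.
Solving the dual: y* = (0.5, 0, 1.5).
  dual value b^T y* = 45.5.
Strong duality: c^T x* = b^T y*. Confirmed.

45.5


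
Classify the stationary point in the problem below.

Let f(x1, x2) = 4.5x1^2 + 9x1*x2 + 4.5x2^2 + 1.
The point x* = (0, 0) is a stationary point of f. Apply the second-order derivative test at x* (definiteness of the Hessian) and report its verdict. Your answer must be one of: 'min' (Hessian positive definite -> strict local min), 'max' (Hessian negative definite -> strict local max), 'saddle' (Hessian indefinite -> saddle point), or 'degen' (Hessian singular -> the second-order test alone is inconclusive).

Compute the Hessian H = grad^2 f:
  H = [[9, 9], [9, 9]]
Verify stationarity: grad f(x*) = H x* + g = (0, 0).
Eigenvalues of H: 0, 18.
H has a zero eigenvalue (singular; positive semidefinite but not definite), so H is neither positive definite, negative definite, nor indefinite. The second-order test alone is inconclusive -> degen.
(Indeed, f is constant along the null direction of H through x*, so x* is not a strict local extremum.)

degen
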